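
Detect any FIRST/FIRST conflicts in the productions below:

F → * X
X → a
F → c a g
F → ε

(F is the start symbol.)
Productions for F:
  F → * X: FIRST = { '*' }
  F → c a g: FIRST = { 'c' }
  F → ε: FIRST = { ε }
X has only one production, so no FIRST/FIRST conflict is possible there.

All alternatives of each non-terminal have pairwise disjoint FIRST sets.

Answer: No FIRST/FIRST conflicts.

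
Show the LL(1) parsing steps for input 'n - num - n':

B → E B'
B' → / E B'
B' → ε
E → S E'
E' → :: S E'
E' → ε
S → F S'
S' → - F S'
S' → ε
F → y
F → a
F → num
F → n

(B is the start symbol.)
Stack is shown with the top on the left.

Stack           Input          Action
-------------------------------------
B $             n - num - n $  output B → E B'
E B' $          n - num - n $  output E → S E'
S E' B' $       n - num - n $  output S → F S'
F S' E' B' $    n - num - n $  output F → n
n S' E' B' $    n - num - n $  match 'n'
S' E' B' $      - num - n $    output S' → - F S'
- F S' E' B' $  - num - n $    match '-'
F S' E' B' $    num - n $      output F → num
num S' E' B' $  num - n $      match 'num'
S' E' B' $      - n $          output S' → - F S'
- F S' E' B' $  - n $          match '-'
F S' E' B' $    n $            output F → n
n S' E' B' $    n $            match 'n'
S' E' B' $      $              output S' → ε
E' B' $         $              output E' → ε
B' $            $              output B' → ε
$               $              accept

The string is accepted.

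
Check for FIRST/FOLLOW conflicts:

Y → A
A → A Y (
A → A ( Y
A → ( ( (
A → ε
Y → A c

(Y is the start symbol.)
Yes. Y → A c with FOLLOW(Y) on { '(', 'c' }; A → A Y '(' with FOLLOW(A) on { '(', 'c' }; A → A '(' Y with FOLLOW(A) on { '(', 'c' }; A → '(' '(' '(' with FOLLOW(A) on { '(' }

Nullable non-terminals: A, Y.
FIRST sets used below: FIRST(A) = { '(', 'c', ε }, FIRST(Y) = { '(', 'c', ε }

A: nullable alternative(s) A → ε; FOLLOW(A) = { $, '(', 'c' }
  A → A Y (: FIRST \ {ε} = { '(', 'c' } — overlaps FOLLOW(A) on { '(', 'c' }: CONFLICT
  A → A ( Y: FIRST \ {ε} = { '(', 'c' } — overlaps FOLLOW(A) on { '(', 'c' }: CONFLICT
  A → ( ( (: FIRST \ {ε} = { '(' } — overlaps FOLLOW(A) on { '(' }: CONFLICT
  A → ε: FIRST \ {ε} = { } — this is the only nullable alternative, skip

Y: nullable alternative(s) Y → A; FOLLOW(Y) = { $, '(', 'c' }
  Y → A: FIRST \ {ε} = { '(', 'c' } — this is the only nullable alternative, skip
  Y → A c: FIRST \ {ε} = { '(', 'c' } — overlaps FOLLOW(Y) on { '(', 'c' }: CONFLICT

So the grammar has 4 FIRST/FOLLOW conflicts (marked CONFLICT above).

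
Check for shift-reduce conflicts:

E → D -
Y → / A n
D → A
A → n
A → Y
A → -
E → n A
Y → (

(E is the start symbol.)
Yes — I8: [A → n .] vs [A → . -]

A shift-reduce conflict occurs when an LR(0) state has both:
  - a complete (reduce) item [A → α .] (dot at the end), and
  - a shift item [B → β . c γ] (dot before a terminal).

Augment with E' → E and build the canonical LR(0) collection (I0 = CLOSURE({[E' → . E]}), then GOTO on every symbol after a dot until no new states appear). It has 14 states:
  I0: { [A → . -], [A → . Y], [A → . n], [D → . A], [E → . D -], [E → . n A], [E' → . E], [Y → . (], [Y → . / A n] }  — shift
  I1: { [Y → ( .] }  — reduce
  I2: { [A → - .] }  — reduce
  I3: { [A → . -], [A → . Y], [A → . n], [Y → . (], [Y → . / A n], [Y → / . A n] }  — shift
  I4: { [D → A .] }  — reduce
  I5: { [E → D . -] }  — shift
  I6: { [E' → E .] }  — accept
  I7: { [A → Y .] }  — reduce
  I8: { [A → . -], [A → . Y], [A → . n], [A → n .], [E → n . A], [Y → . (], [Y → . / A n] }  — shift, reduce
  I9: { [E → n A .] }  — reduce
  I10: { [A → n .] }  — reduce
  I11: { [E → D - .] }  — reduce
  I12: { [Y → / A . n] }  — shift
  I13: { [Y → / A n .] }  — reduce

I8 contains reduce item [A → n .] and shift items [A → . -], [A → . n], [Y → . (], [Y → . / A n] — shift-reduce conflict.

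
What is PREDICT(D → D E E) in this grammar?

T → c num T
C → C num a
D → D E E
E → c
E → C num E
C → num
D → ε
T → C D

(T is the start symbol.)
{ 'c', 'num' }

PREDICT(D → D E E) = (FIRST(RHS) \ {ε}) ∪ (FOLLOW(D) if ε ∈ FIRST(RHS), i.e. RHS ⇒* ε)
FIRST(D) = { 'c', 'num', ε }
FIRST(E) = { 'c', 'num' }
FIRST(D E E) = { 'c', 'num' }
ε ∉ FIRST(D E E), so FOLLOW(D) is not added.
PREDICT(D → D E E) = { 'c', 'num' }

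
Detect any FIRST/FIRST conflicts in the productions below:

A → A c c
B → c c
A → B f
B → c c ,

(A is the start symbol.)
Yes. A → A c c / A → B f on { 'c' }; B → c c / B → c c ',' on { 'c' }

FIRST sets of the non-terminals at (or reachable through a nullable prefix from) the front of some alternative:
  FIRST(A) = { 'c' }
  FIRST(B) = { 'c' }

Productions for A:
  A → A c c: FIRST = { 'c' }
  A → B f: FIRST = { 'c' }
Productions for B:
  B → c c: FIRST = { 'c' }
  B → c c ,: FIRST = { 'c' }

Conflict for A: A → A c c and A → B f
  Overlap: { 'c' }
Conflict for B: B → c c and B → c c ,
  Overlap: { 'c' }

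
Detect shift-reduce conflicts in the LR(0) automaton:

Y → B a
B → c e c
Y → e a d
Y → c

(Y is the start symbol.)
Yes — I3: [Y → c .] vs [B → c . e c]

Augment with Y' → Y and build the canonical LR(0) collection (I0 = CLOSURE({[Y' → . Y]}), then GOTO on every symbol after a dot until no new states appear). It has 10 states:
  I0: { [B → . c e c], [Y → . B a], [Y → . c], [Y → . e a d], [Y' → . Y] }  — shift
  I1: { [Y → B . a] }  — shift
  I2: { [Y' → Y .] }  — accept
  I3: { [B → c . e c], [Y → c .] }  — shift, reduce
  I4: { [Y → e . a d] }  — shift
  I5: { [Y → e a . d] }  — shift
  I6: { [Y → e a d .] }  — reduce
  I7: { [B → c e . c] }  — shift
  I8: { [B → c e c .] }  — reduce
  I9: { [Y → B a .] }  — reduce

I3 contains reduce item [Y → c .] and shift item [B → c . e c] — shift-reduce conflict.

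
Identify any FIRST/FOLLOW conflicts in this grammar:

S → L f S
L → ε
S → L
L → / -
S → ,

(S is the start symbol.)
A FIRST/FOLLOW conflict occurs when a non-terminal N has a nullable alternative N → β (β ⇒* ε) and another alternative N → α with FIRST(α) ∩ FOLLOW(N) ≠ ∅: on such a lookahead the parser cannot decide between expanding α and letting N vanish via β.

Nullable non-terminals: L, S.
FIRST sets used below: FIRST(L) = { '/', ε }

L: nullable alternative(s) L → ε; FOLLOW(L) = { $, 'f' }
  L → ε: FIRST \ {ε} = { } — this is the only nullable alternative, skip
  L → / -: FIRST \ {ε} = { '/' } — disjoint from FOLLOW(L)

S: nullable alternative(s) S → L; FOLLOW(S) = { $ }
  S → L f S: FIRST \ {ε} = { '/', 'f' } — disjoint from FOLLOW(S)
  S → L: FIRST \ {ε} = { '/' } — this is the only nullable alternative, skip
  S → ,: FIRST \ {ε} = { ',' } — disjoint from FOLLOW(S)

No FIRST/FOLLOW conflicts found.

Answer: No FIRST/FOLLOW conflicts.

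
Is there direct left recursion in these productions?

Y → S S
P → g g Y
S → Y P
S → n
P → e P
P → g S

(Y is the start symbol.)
No direct left recursion

Y → S S: starts with S
P → g g Y: starts with g
S → Y P: starts with Y
S → n: starts with n
P → e P: starts with e
P → g S: starts with g

No direct left recursion found.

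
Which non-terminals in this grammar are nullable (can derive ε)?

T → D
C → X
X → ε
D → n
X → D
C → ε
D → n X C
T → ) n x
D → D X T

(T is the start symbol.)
ε-productions: X → ε, C → ε
So X, C are immediately nullable.
No further non-terminal can be added: every production for the remaining non-terminals contains a terminal or a non-nullable non-terminal.
Nullable = { 'C', 'X' }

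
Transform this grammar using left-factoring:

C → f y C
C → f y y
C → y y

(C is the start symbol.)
Left-factoring transforms A → αβ₁ | αβ₂ into A → αA' and A' → β₁ | β₂
(α is the longest common prefix among the alternatives). Repeat until
no nonterminal has two alternatives with a common prefix.

Round 1: C has alternatives sharing prefix 'f y'. Introduce C': C → f y C'
  Add: C' → C
  Add: C' → y

No remaining common prefixes — done.

Resulting grammar:
C → f y C'
C' → C
C' → y
C → y y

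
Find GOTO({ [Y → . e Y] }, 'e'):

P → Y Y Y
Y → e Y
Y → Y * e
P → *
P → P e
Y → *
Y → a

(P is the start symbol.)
GOTO(I, 'e') = CLOSURE({ [A → αX.β] : [A → α.Xβ] ∈ I, X = 'e' })

Items with dot before 'e', with the dot advanced:
  [Y → . e Y] → [Y → e . Y]
Closure of the advanced items:
  [Y → e . Y] has the dot before Y: add [Y → . e Y], [Y → . Y * e], [Y → . *], [Y → . a]

GOTO = { [Y → . *], [Y → . Y * e], [Y → . a], [Y → . e Y], [Y → e . Y] }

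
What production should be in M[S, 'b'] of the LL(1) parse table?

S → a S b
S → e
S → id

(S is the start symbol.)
Empty (error entry)

To find M[S, 'b'], we find productions for S where 'b' is in the predict set (PREDICT(N → α) = (FIRST(α) \ {ε}) ∪ (FOLLOW(N) if α ⇒* ε)).

S → a S b: PREDICT = { 'a' }
S → e: PREDICT = { 'e' }
S → id: PREDICT = { 'id' }

M[S, 'b'] is empty (no production applies)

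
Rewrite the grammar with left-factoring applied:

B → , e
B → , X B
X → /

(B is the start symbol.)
B → , B'
B' → e
B' → X B
X → /

Left-factoring transforms A → αβ₁ | αβ₂ into A → αA' and A' → β₁ | β₂
(α is the longest common prefix among the alternatives). Repeat until
no nonterminal has two alternatives with a common prefix.

Round 1: B has alternatives sharing prefix ','. Introduce B': B → , B'
  Add: B' → e
  Add: B' → X B

No remaining common prefixes — done.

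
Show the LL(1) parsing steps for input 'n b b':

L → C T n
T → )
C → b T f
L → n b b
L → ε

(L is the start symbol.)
LL(1) parsing maintains a stack (initially the start symbol over $) and the input. At each step: if the stack top is a terminal, match it against the current input token; if it is a non-terminal N, replace it with the RHS of M[N, lookahead] (the unique production whose predict set contains the lookahead).

Stack is shown with the top on the left.

Stack    Input    Action
------------------------
L $      n b b $  output L → n b b
n b b $  n b b $  match 'n'
b b $    b b $    match 'b'
b $      b $      match 'b'
$        $        accept

The string is accepted.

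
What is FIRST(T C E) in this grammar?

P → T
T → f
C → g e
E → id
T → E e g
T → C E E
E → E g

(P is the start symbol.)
{ 'f', 'g', 'id' }

FIRST sets of the non-terminals involved (from the grammar, by fixed-point iteration):
  FIRST(T) = { 'f', 'g', 'id' }

To compute FIRST(T C E), process the symbols left to right:
Symbol T is a non-terminal. Add FIRST(T) \ {ε} = { 'f', 'g', 'id' }
T is not nullable (ε ∉ FIRST(T)), so stop here.
FIRST(T C E) = { 'f', 'g', 'id' }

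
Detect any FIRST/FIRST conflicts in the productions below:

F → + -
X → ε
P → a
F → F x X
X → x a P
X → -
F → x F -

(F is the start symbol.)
Yes. F → '+' '-' / F → F x X on { '+' }; F → F x X / F → x F '-' on { 'x' }

A FIRST/FIRST conflict occurs when two productions N → α and N → β for the same non-terminal have FIRST(α) ∩ FIRST(β) ≠ ∅ (with ε ∈ FIRST of a nullable right-hand side, so two nullable alternatives also conflict).

FIRST sets of the non-terminals at (or reachable through a nullable prefix from) the front of some alternative:
  FIRST(F) = { '+', 'x' }

Productions for F:
  F → + -: FIRST = { '+' }
  F → F x X: FIRST = { '+', 'x' }
  F → x F -: FIRST = { 'x' }
Productions for X:
  X → ε: FIRST = { ε }
  X → x a P: FIRST = { 'x' }
  X → -: FIRST = { '-' }
P has only one production, so no FIRST/FIRST conflict is possible there.

Conflict for F: F → + - and F → F x X
  Overlap: { '+' }
Conflict for F: F → F x X and F → x F -
  Overlap: { 'x' }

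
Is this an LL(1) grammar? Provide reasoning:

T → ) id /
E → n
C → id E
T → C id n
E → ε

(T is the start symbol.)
Relevant sets:
  FIRST(C) = { 'id' }
  FOLLOW(E) = { 'id' }

For T:
  PREDICT(T → ')' id '/') = { ')' }
  PREDICT(T → C id n) = { 'id' }
For E:
  PREDICT(E → n) = { 'n' }
  PREDICT(E → ε) = { 'id' }
C has a single production, so nothing to check there.

All predict sets are disjoint. The grammar IS LL(1).

Answer: Yes, the grammar is LL(1).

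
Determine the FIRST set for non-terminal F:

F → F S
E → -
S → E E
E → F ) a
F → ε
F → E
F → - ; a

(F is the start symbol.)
{ ')', '-', ε }

FIRST sets of the other non-terminals involved (by the same procedure, iterated to a fixed point):
  FIRST(S) = { ')', '-' }
  FIRST(E) = { ')', '-' }

From F → F S:
  - F is the symbol being defined: contributes nothing new
    F is nullable, so continue to the next symbol
  - S is a non-terminal: add FIRST(S) \ {ε} = { ')', '-' }
    S is not nullable, so stop
From F → ε:
  - ε-production, so ε ∈ FIRST(F)
From F → E:
  - E is a non-terminal: add FIRST(E) \ {ε} = { ')', '-' }
    E is not nullable, so stop
From F → - ; a:
  - '-' is a terminal: add '-' and stop

Collecting: FIRST(F) = { ')', '-', ε }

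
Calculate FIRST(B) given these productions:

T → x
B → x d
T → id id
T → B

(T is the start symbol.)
{ 'x' }

To compute FIRST(B), examine every production with B on the left-hand side, reading each right-hand side left to right until a non-nullable symbol is reached.

From B → x d:
  - x is a terminal: add 'x' and stop

Collecting: FIRST(B) = { 'x' }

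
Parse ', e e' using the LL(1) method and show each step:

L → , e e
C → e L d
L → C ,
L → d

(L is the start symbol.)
Stack is shown with the top on the left.

Stack    Input    Action
------------------------
L $      , e e $  output L → , e e
, e e $  , e e $  match ','
e e $    e e $    match 'e'
e $      e $      match 'e'
$        $        accept

The string is accepted.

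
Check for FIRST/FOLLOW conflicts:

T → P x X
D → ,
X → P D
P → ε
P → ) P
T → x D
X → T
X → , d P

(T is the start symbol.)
No FIRST/FOLLOW conflicts.

Nullable non-terminals: P.

P: nullable alternative(s) P → ε; FOLLOW(P) = { $, ',', 'x' }
  P → ε: FIRST \ {ε} = { } — this is the only nullable alternative, skip
  P → ) P: FIRST \ {ε} = { ')' } — disjoint from FOLLOW(P)

D, T, X have no nullable alternative, so no FIRST/FOLLOW check is needed there.

No FIRST/FOLLOW conflicts found.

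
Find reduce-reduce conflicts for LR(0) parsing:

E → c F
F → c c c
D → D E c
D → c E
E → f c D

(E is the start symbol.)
No reduce-reduce conflicts

Augment with E' → E and build the canonical LR(0) collection (I0 = CLOSURE({[E' → . E]}), then GOTO on every symbol after a dot until no new states appear). It has 14 states:
  I0: { [E → . c F], [E → . f c D], [E' → . E] }  — shift
  I1: { [E' → E .] }  — accept
  I2: { [E → c . F], [F → . c c c] }  — shift
  I3: { [E → f . c D] }  — shift
  I4: { [D → . D E c], [D → . c E], [E → f c . D] }  — shift
  I5: { [D → D . E c], [E → . c F], [E → . f c D], [E → f c D .] }  — shift, reduce
  I6: { [D → c . E], [E → . c F], [E → . f c D] }  — shift
  I7: { [D → c E .] }  — reduce
  I8: { [D → D E . c] }  — shift
  I9: { [D → D E c .] }  — reduce
  I10: { [E → c F .] }  — reduce
  I11: { [F → c . c c] }  — shift
  I12: { [F → c c . c] }  — shift
  I13: { [F → c c c .] }  — reduce

No state contains more than one complete item.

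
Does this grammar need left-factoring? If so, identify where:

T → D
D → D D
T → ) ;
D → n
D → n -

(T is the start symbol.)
Left-factoring is needed when two productions for the same non-terminal
share a common prefix on the right-hand side.

Productions for T:
  T → D
  T → ) ;
Productions for D:
  D → D D
  D → n
  D → n -

Found common prefix 'n' in productions for D

Answer: Yes, D has productions with common prefix 'n'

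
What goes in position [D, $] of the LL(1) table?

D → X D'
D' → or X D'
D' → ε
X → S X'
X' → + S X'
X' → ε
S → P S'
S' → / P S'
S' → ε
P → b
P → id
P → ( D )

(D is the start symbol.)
Empty (error entry)

To find M[D, $], we find productions for D where $ is in the predict set (PREDICT(N → α) = (FIRST(α) \ {ε}) ∪ (FOLLOW(N) if α ⇒* ε)).

Relevant sets:
  FIRST(X) = { '(', 'b', 'id' }

D → X D': PREDICT = { '(', 'b', 'id' }

M[D, $] is empty (no production applies)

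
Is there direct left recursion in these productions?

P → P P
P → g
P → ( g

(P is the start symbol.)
P → P P: LEFT RECURSIVE (starts with P)
P → g: starts with g
P → ( g: starts with '('

The grammar has direct left recursion on: P.

Answer: Yes, P is left-recursive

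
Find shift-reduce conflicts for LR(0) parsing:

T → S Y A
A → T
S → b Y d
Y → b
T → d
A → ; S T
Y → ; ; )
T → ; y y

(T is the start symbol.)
A shift-reduce conflict occurs when an LR(0) state has both:
  - a complete (reduce) item [A → α .] (dot at the end), and
  - a shift item [B → β . c γ] (dot before a terminal).

Augment with T' → T and build the canonical LR(0) collection (I0 = CLOSURE({[T' → . T]}), then GOTO on every symbol after a dot until no new states appear). It has 20 states:
  I0: { [S → . b Y d], [T → . ; y y], [T → . S Y A], [T → . d], [T' → . T] }  — shift
  I1: { [T → ; . y y] }  — shift
  I2: { [T → S . Y A], [Y → . ; ; )], [Y → . b] }  — shift
  I3: { [T' → T .] }  — accept
  I4: { [S → b . Y d], [Y → . ; ; )], [Y → . b] }  — shift
  I5: { [T → d .] }  — reduce
  I6: { [Y → ; . ; )] }  — shift
  I7: { [S → b Y . d] }  — shift
  I8: { [Y → b .] }  — reduce
  I9: { [S → b Y d .] }  — reduce
  I10: { [Y → ; ; . )] }  — shift
  I11: { [Y → ; ; ) .] }  — reduce
  I12: { [A → . ; S T], [A → . T], [S → . b Y d], [T → . ; y y], [T → . S Y A], [T → . d], [T → S Y . A] }  — shift
  I13: { [A → ; . S T], [S → . b Y d], [T → ; . y y] }  — shift
  I14: { [T → S Y A .] }  — reduce
  I15: { [A → T .] }  — reduce
  I16: { [A → ; S . T], [S → . b Y d], [T → . ; y y], [T → . S Y A], [T → . d] }  — shift
  I17: { [T → ; y . y] }  — shift
  I18: { [T → ; y y .] }  — reduce
  I19: { [A → ; S T .] }  — reduce

No state contains both a complete item and a shift item.

Answer: No shift-reduce conflicts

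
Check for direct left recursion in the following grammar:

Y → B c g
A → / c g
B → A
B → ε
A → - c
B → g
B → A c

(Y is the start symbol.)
No direct left recursion

Direct left recursion occurs when N → N α for some non-terminal N (the right-hand side begins with the left-hand side itself).

Y → B c g: starts with B
A → / c g: starts with '/'
B → A: starts with A
B → ε: starts with ε
A → - c: starts with '-'
B → g: starts with g
B → A c: starts with A

No direct left recursion found.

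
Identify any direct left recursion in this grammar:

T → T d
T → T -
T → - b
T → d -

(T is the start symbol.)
T → T d: LEFT RECURSIVE (starts with T)
T → T -: LEFT RECURSIVE (starts with T)
T → - b: starts with '-'
T → d -: starts with d

The grammar has direct left recursion on: T.

Answer: Yes, T is left-recursive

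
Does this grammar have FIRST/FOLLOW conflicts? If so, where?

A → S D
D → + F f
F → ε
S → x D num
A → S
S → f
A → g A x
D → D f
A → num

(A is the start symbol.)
No FIRST/FOLLOW conflicts.

Nullable non-terminals: F.
F has a nullable alternative but only one production, so nothing to check.

A, D, S have no nullable alternative, so no FIRST/FOLLOW check is needed there.

No FIRST/FOLLOW conflicts found.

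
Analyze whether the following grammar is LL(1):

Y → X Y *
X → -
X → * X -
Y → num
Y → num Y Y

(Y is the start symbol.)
No. Predict set conflict for Y: { 'num' }

Relevant sets:
  FIRST(X) = { '*', '-' }

For Y:
  PREDICT(Y → X Y '*') = { '*', '-' }
  PREDICT(Y → num) = { 'num' }
  PREDICT(Y → num Y Y) = { 'num' }
For X:
  PREDICT(X → '-') = { '-' }
  PREDICT(X → '*' X '-') = { '*' }

Conflict found: Predict set conflict for Y: { 'num' }
The grammar is NOT LL(1).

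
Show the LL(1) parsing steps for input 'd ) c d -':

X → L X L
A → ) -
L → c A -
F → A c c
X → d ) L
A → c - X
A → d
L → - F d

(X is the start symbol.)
Stack is shown with the top on the left.

Stack    Input        Action
----------------------------
X $      d ) c d - $  output X → d ) L
d ) L $  d ) c d - $  match 'd'
) L $    ) c d - $    match ')'
L $      c d - $      output L → c A -
c A - $  c d - $      match 'c'
A - $    d - $        output A → d
d - $    d - $        match 'd'
- $      - $          match '-'
$        $            accept

The string is accepted.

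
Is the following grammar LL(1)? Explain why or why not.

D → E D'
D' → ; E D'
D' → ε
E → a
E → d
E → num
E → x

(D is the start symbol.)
A grammar is LL(1) if for each non-terminal N with multiple productions, the predict sets of those productions are pairwise disjoint, where PREDICT(N → α) = (FIRST(α) \ {ε}) ∪ (FOLLOW(N) if α ⇒* ε).

Relevant sets:
  FOLLOW(D') = { $ }

For D':
  PREDICT(D' → ';' E D') = { ';' }
  PREDICT(D' → ε) = { $ }
For E:
  PREDICT(E → a) = { 'a' }
  PREDICT(E → d) = { 'd' }
  PREDICT(E → num) = { 'num' }
  PREDICT(E → x) = { 'x' }
D has a single production, so nothing to check there.

All predict sets are disjoint. The grammar IS LL(1).

Answer: Yes, the grammar is LL(1).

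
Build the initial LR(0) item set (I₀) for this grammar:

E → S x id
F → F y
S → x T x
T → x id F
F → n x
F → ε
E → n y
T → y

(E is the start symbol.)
First, augment the grammar with E' → E
I₀ = CLOSURE({ [E' → . E] }):
  [E' → . E] has the dot before E: add [E → . S x id], [E → . n y]
  [E → . S x id] has the dot before S: add [S → . x T x]
No further items can be added.

I₀ = { [E → . S x id], [E → . n y], [E' → . E], [S → . x T x] }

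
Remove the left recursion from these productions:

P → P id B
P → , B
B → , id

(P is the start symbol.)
P → , B P'
P' → id B P'
P' → ε
B → , id

P is directly left-recursive. The standard transformation for
  A → A α₁ | ... | A α_m | β₁ | ... | β_n
is
  A  → β₁ A' | ... | β_n A'
  A' → α₁ A' | ... | α_m A' | ε

P → , B becomes P → , B P'
P → P id B becomes P' → id B P'
Add P' → ε

Productions for other non-terminals are unchanged:
  B → , id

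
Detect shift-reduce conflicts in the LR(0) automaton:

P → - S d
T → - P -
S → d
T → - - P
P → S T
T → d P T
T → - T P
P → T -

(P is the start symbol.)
Augment with P' → P and build the canonical LR(0) collection (I0 = CLOSURE({[P' → . P]}), then GOTO on every symbol after a dot until no new states appear). It has 21 states:
  I0: { [P → . - S d], [P → . S T], [P → . T -], [P' → . P], [S → . d], [T → . - - P], [T → . - P -], [T → . - T P], [T → . d P T] }  — shift
  I1: { [P → - . S d], [P → . - S d], [P → . S T], [P → . T -], [S → . d], [T → - . - P], [T → - . P -], [T → - . T P], [T → . - - P], [T → . - P -], [T → . - T P], [T → . d P T] }  — shift
  I2: { [P' → P .] }  — accept
  I3: { [P → S . T], [T → . - - P], [T → . - P -], [T → . - T P], [T → . d P T] }  — shift
  I4: { [P → T . -] }  — shift
  I5: { [P → . - S d], [P → . S T], [P → . T -], [S → . d], [S → d .], [T → . - - P], [T → . - P -], [T → . - T P], [T → . d P T], [T → d . P T] }  — shift, reduce
  I6: { [T → . - - P], [T → . - P -], [T → . - T P], [T → . d P T], [T → d P . T] }  — shift
  I7: { [P → . - S d], [P → . S T], [P → . T -], [S → . d], [T → - . - P], [T → - . P -], [T → - . T P], [T → . - - P], [T → . - P -], [T → . - T P], [T → . d P T] }  — shift
  I8: { [T → d P T .] }  — reduce
  I9: { [P → . - S d], [P → . S T], [P → . T -], [S → . d], [T → . - - P], [T → . - P -], [T → . - T P], [T → . d P T], [T → d . P T] }  — shift
  I10: { [P → - . S d], [P → . - S d], [P → . S T], [P → . T -], [S → . d], [T → - - . P], [T → - . - P], [T → - . P -], [T → - . T P], [T → . - - P], [T → . - P -], [T → . - T P], [T → . d P T] }  — shift
  I11: { [T → - P . -] }  — shift
  I12: { [P → . - S d], [P → . S T], [P → . T -], [P → T . -], [S → . d], [T → - T . P], [T → . - - P], [T → . - P -], [T → . - T P], [T → . d P T] }  — shift
  I13: { [P → - . S d], [P → . - S d], [P → . S T], [P → . T -], [P → T - .], [S → . d], [T → - . - P], [T → - . P -], [T → - . T P], [T → . - - P], [T → . - P -], [T → . - T P], [T → . d P T] }  — shift, reduce
  I14: { [T → - T P .] }  — reduce
  I15: { [P → - S . d], [P → S . T], [T → . - - P], [T → . - P -], [T → . - T P], [T → . d P T] }  — shift
  I16: { [P → S T .] }  — reduce
  I17: { [P → - S d .], [P → . - S d], [P → . S T], [P → . T -], [S → . d], [T → . - - P], [T → . - P -], [T → . - T P], [T → . d P T], [T → d . P T] }  — shift, reduce
  I18: { [T → - P - .] }  — reduce
  I19: { [T → - - P .], [T → - P . -] }  — shift, reduce
  I20: { [P → T - .] }  — reduce

I5 contains reduce item [S → d .] and shift items [P → . - S d], [S → . d], [T → . - - P], [T → . - P -], [T → . - T P], [T → . d P T] — shift-reduce conflict.
I13 contains reduce item [P → T - .] and shift items [P → . - S d], [S → . d], [T → . - - P], [T → - . - P], [T → . - P -], [T → . - T P], [T → . d P T] — shift-reduce conflict.
I17 contains reduce item [P → - S d .] and shift items [P → . - S d], [S → . d], [T → . - - P], [T → . - P -], [T → . - T P], [T → . d P T] — shift-reduce conflict.
I19 contains reduce item [T → - - P .] and shift item [T → - P . -] — shift-reduce conflict.

Answer: Yes — I5: [S → d .] vs [P → . - S d]; I13: [P → T - .] vs [P → . - S d]; I17: [P → - S d .] vs [P → . - S d]; I19: [T → - - P .] vs [T → - P . -]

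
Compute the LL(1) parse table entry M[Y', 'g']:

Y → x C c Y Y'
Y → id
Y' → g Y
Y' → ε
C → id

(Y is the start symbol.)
To find M[Y', 'g'], we find productions for Y' where 'g' is in the predict set (PREDICT(N → α) = (FIRST(α) \ {ε}) ∪ (FOLLOW(N) if α ⇒* ε)).

Relevant sets:
  FOLLOW(Y') = { $, 'g' }

Y' → g Y: PREDICT = { 'g' }
  'g' is in predict set, so this production goes in M[Y', 'g']
Y' → ε: PREDICT = { $, 'g' }
  'g' is in predict set, so this production goes in M[Y', 'g']

M[Y', 'g'] = Y' → g Y, Y' → ε  (a multiply-defined cell — the grammar is not LL(1))

Answer: Y' → g Y, Y' → ε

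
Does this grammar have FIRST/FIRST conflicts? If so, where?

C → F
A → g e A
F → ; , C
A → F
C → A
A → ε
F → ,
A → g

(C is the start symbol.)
Yes. C → F / C → A on { ',', ';' }; A → g e A / A → g on { 'g' }

A FIRST/FIRST conflict occurs when two productions N → α and N → β for the same non-terminal have FIRST(α) ∩ FIRST(β) ≠ ∅ (with ε ∈ FIRST of a nullable right-hand side, so two nullable alternatives also conflict).

FIRST sets of the non-terminals at (or reachable through a nullable prefix from) the front of some alternative:
  FIRST(F) = { ',', ';' }
  FIRST(A) = { ',', ';', 'g', ε }

Productions for C:
  C → F: FIRST = { ',', ';' }
  C → A: FIRST = { ',', ';', 'g', ε }
Productions for A:
  A → g e A: FIRST = { 'g' }
  A → F: FIRST = { ',', ';' }
  A → ε: FIRST = { ε }
  A → g: FIRST = { 'g' }
Productions for F:
  F → ; , C: FIRST = { ';' }
  F → ,: FIRST = { ',' }

Conflict for C: C → F and C → A
  Overlap: { ',', ';' }
Conflict for A: A → g e A and A → g
  Overlap: { 'g' }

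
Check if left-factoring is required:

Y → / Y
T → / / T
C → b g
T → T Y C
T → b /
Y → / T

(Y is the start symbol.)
Left-factoring is needed when two productions for the same non-terminal
share a common prefix on the right-hand side.

Productions for Y:
  Y → / Y
  Y → / T
Productions for T:
  T → / / T
  T → T Y C
  T → b /

Found common prefix '/' in productions for Y

Answer: Yes, Y has productions with common prefix '/'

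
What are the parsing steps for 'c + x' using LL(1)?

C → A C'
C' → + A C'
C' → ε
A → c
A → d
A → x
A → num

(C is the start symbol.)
LL(1) parsing maintains a stack (initially the start symbol over $) and the input. At each step: if the stack top is a terminal, match it against the current input token; if it is a non-terminal N, replace it with the RHS of M[N, lookahead] (the unique production whose predict set contains the lookahead).

Stack is shown with the top on the left.

Stack     Input    Action
-------------------------
C $       c + x $  output C → A C'
A C' $    c + x $  output A → c
c C' $    c + x $  match 'c'
C' $      + x $    output C' → + A C'
+ A C' $  + x $    match '+'
A C' $    x $      output A → x
x C' $    x $      match 'x'
C' $      $        output C' → ε
$         $        accept

The string is accepted.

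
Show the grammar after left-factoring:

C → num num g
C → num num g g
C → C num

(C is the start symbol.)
Left-factoring transforms A → αβ₁ | αβ₂ into A → αA' and A' → β₁ | β₂
(α is the longest common prefix among the alternatives). Repeat until
no nonterminal has two alternatives with a common prefix.

Round 1: C has alternatives sharing prefix 'num num g'. Introduce C': C → num num g C'
  Add: C' → ε
  Add: C' → g

No remaining common prefixes — done.

Resulting grammar:
C → num num g C'
C' → ε
C' → g
C → C num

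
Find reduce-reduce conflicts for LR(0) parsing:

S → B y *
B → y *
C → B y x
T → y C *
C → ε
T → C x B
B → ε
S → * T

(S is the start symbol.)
A reduce-reduce conflict occurs when an LR(0) state has two complete items [A → α .] and [B → β .] — both call for a reduction, and with no lookahead the parser cannot choose between them.

Augment with S' → S and build the canonical LR(0) collection (I0 = CLOSURE({[S' → . S]}), then GOTO on every symbol after a dot until no new states appear). It has 18 states:
  I0: { [B → . y *], [B → .], [S → . * T], [S → . B y *], [S' → . S] }  — shift, reduce
  I1: { [B → . y *], [B → .], [C → . B y x], [C → .], [S → * . T], [T → . C x B], [T → . y C *] }  — shift, 2 reduces
  I2: { [S → B . y *] }  — shift
  I3: { [S' → S .] }  — accept
  I4: { [B → y . *] }  — shift
  I5: { [B → y * .] }  — reduce
  I6: { [S → B y . *] }  — shift
  I7: { [S → B y * .] }  — reduce
  I8: { [C → B . y x] }  — shift
  I9: { [T → C . x B] }  — shift
  I10: { [S → * T .] }  — reduce
  I11: { [B → . y *], [B → .], [B → y . *], [C → . B y x], [C → .], [T → y . C *] }  — shift, 2 reduces
  I12: { [T → y C . *] }  — shift
  I13: { [T → y C * .] }  — reduce
  I14: { [B → . y *], [B → .], [T → C x . B] }  — shift, reduce
  I15: { [T → C x B .] }  — reduce
  I16: { [C → B y . x] }  — shift
  I17: { [C → B y x .] }  — reduce

I1 contains complete items [B → .], [C → .] — reduce-reduce conflict.
I11 contains complete items [B → .], [C → .] — reduce-reduce conflict.

Answer: Yes — I1: [B → .] vs [C → .]; I11: [B → .] vs [C → .]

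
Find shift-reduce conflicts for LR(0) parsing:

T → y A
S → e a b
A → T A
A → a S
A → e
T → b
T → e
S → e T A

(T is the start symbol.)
No shift-reduce conflicts

A shift-reduce conflict occurs when an LR(0) state has both:
  - a complete (reduce) item [A → α .] (dot at the end), and
  - a shift item [B → β . c γ] (dot before a terminal).

Augment with T' → T and build the canonical LR(0) collection (I0 = CLOSURE({[T' → . T]}), then GOTO on every symbol after a dot until no new states appear). It has 16 states:
  I0: { [T → . b], [T → . e], [T → . y A], [T' → . T] }  — shift
  I1: { [T' → T .] }  — accept
  I2: { [T → b .] }  — reduce
  I3: { [T → e .] }  — reduce
  I4: { [A → . T A], [A → . a S], [A → . e], [T → . b], [T → . e], [T → . y A], [T → y . A] }  — shift
  I5: { [T → y A .] }  — reduce
  I6: { [A → . T A], [A → . a S], [A → . e], [A → T . A], [T → . b], [T → . e], [T → . y A] }  — shift
  I7: { [A → a . S], [S → . e T A], [S → . e a b] }  — shift
  I8: { [A → e .], [T → e .] }  — 2 reduces
  I9: { [A → a S .] }  — reduce
  I10: { [S → e . T A], [S → e . a b], [T → . b], [T → . e], [T → . y A] }  — shift
  I11: { [A → . T A], [A → . a S], [A → . e], [S → e T . A], [T → . b], [T → . e], [T → . y A] }  — shift
  I12: { [S → e a . b] }  — shift
  I13: { [S → e a b .] }  — reduce
  I14: { [S → e T A .] }  — reduce
  I15: { [A → T A .] }  — reduce

No state contains both a complete item and a shift item.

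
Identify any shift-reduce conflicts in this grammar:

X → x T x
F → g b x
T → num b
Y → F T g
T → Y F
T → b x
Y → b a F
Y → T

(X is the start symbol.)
Yes — I4: [Y → T .] vs [X → x T . x]; I17: [Y → T .] vs [Y → F T . g]

Augment with X' → X and build the canonical LR(0) collection (I0 = CLOSURE({[X' → . X]}), then GOTO on every symbol after a dot until no new states appear). It has 19 states:
  I0: { [X → . x T x], [X' → . X] }  — shift
  I1: { [X' → X .] }  — accept
  I2: { [F → . g b x], [T → . Y F], [T → . b x], [T → . num b], [X → x . T x], [Y → . F T g], [Y → . T], [Y → . b a F] }  — shift
  I3: { [F → . g b x], [T → . Y F], [T → . b x], [T → . num b], [Y → . F T g], [Y → . T], [Y → . b a F], [Y → F . T g] }  — shift
  I4: { [X → x T . x], [Y → T .] }  — shift, reduce
  I5: { [F → . g b x], [T → Y . F] }  — shift
  I6: { [T → b . x], [Y → b . a F] }  — shift
  I7: { [F → g . b x] }  — shift
  I8: { [T → num . b] }  — shift
  I9: { [T → num b .] }  — reduce
  I10: { [F → g b . x] }  — shift
  I11: { [F → g b x .] }  — reduce
  I12: { [F → . g b x], [Y → b a . F] }  — shift
  I13: { [T → b x .] }  — reduce
  I14: { [Y → b a F .] }  — reduce
  I15: { [T → Y F .] }  — reduce
  I16: { [X → x T x .] }  — reduce
  I17: { [Y → F T . g], [Y → T .] }  — shift, reduce
  I18: { [Y → F T g .] }  — reduce

I4 contains reduce item [Y → T .] and shift item [X → x T . x] — shift-reduce conflict.
I17 contains reduce item [Y → T .] and shift item [Y → F T . g] — shift-reduce conflict.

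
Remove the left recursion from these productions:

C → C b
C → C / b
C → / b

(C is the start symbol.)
C → / b C'
C' → b C'
C' → / b C'
C' → ε

C is directly left-recursive. The standard transformation for
  A → A α₁ | ... | A α_m | β₁ | ... | β_n
is
  A  → β₁ A' | ... | β_n A'
  A' → α₁ A' | ... | α_m A' | ε

C → / b becomes C → / b C'
C → C b becomes C' → b C'
C → C / b becomes C' → / b C'
Add C' → ε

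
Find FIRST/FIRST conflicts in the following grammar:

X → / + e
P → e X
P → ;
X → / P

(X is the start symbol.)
Yes. X → '/' '+' e / X → '/' P on { '/' }

Productions for X:
  X → / + e: FIRST = { '/' }
  X → / P: FIRST = { '/' }
Productions for P:
  P → e X: FIRST = { 'e' }
  P → ;: FIRST = { ';' }

Conflict for X: X → / + e and X → / P
  Overlap: { '/' }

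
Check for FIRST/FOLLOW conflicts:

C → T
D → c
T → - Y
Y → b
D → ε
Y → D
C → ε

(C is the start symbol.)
No FIRST/FOLLOW conflicts.

A FIRST/FOLLOW conflict occurs when a non-terminal N has a nullable alternative N → β (β ⇒* ε) and another alternative N → α with FIRST(α) ∩ FOLLOW(N) ≠ ∅: on such a lookahead the parser cannot decide between expanding α and letting N vanish via β.

Nullable non-terminals: C, D, Y.
FIRST sets used below: FIRST(T) = { '-' }, FIRST(D) = { 'c', ε }

C: nullable alternative(s) C → ε; FOLLOW(C) = { $ }
  C → T: FIRST \ {ε} = { '-' } — disjoint from FOLLOW(C)
  C → ε: FIRST \ {ε} = { } — this is the only nullable alternative, skip

D: nullable alternative(s) D → ε; FOLLOW(D) = { $ }
  D → c: FIRST \ {ε} = { 'c' } — disjoint from FOLLOW(D)
  D → ε: FIRST \ {ε} = { } — this is the only nullable alternative, skip

Y: nullable alternative(s) Y → D; FOLLOW(Y) = { $ }
  Y → b: FIRST \ {ε} = { 'b' } — disjoint from FOLLOW(Y)
  Y → D: FIRST \ {ε} = { 'c' } — this is the only nullable alternative, skip

T has no nullable alternative, so no FIRST/FOLLOW check is needed there.

No FIRST/FOLLOW conflicts found.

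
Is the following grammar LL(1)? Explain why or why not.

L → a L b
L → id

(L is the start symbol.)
Yes, the grammar is LL(1).

A grammar is LL(1) if for each non-terminal N with multiple productions, the predict sets of those productions are pairwise disjoint, where PREDICT(N → α) = (FIRST(α) \ {ε}) ∪ (FOLLOW(N) if α ⇒* ε).

For L:
  PREDICT(L → a L b) = { 'a' }
  PREDICT(L → id) = { 'id' }

All predict sets are disjoint. The grammar IS LL(1).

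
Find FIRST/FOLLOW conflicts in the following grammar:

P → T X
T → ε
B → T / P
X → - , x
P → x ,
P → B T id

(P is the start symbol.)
No FIRST/FOLLOW conflicts.

A FIRST/FOLLOW conflict occurs when a non-terminal N has a nullable alternative N → β (β ⇒* ε) and another alternative N → α with FIRST(α) ∩ FOLLOW(N) ≠ ∅: on such a lookahead the parser cannot decide between expanding α and letting N vanish via β.

Nullable non-terminals: T.
T has a nullable alternative but only one production, so nothing to check.

B, P, X have no nullable alternative, so no FIRST/FOLLOW check is needed there.

No FIRST/FOLLOW conflicts found.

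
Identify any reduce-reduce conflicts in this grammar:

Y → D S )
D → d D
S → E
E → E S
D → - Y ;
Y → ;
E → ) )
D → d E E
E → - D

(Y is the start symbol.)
Augment with Y' → Y and build the canonical LR(0) collection (I0 = CLOSURE({[Y' → . Y]}), then GOTO on every symbol after a dot until no new states appear). It has 21 states:
  I0: { [D → . - Y ;], [D → . d D], [D → . d E E], [Y → . ;], [Y → . D S )], [Y' → . Y] }  — shift
  I1: { [D → - . Y ;], [D → . - Y ;], [D → . d D], [D → . d E E], [Y → . ;], [Y → . D S )] }  — shift
  I2: { [Y → ; .] }  — reduce
  I3: { [E → . ) )], [E → . - D], [E → . E S], [S → . E], [Y → D . S )] }  — shift
  I4: { [Y' → Y .] }  — accept
  I5: { [D → . - Y ;], [D → . d D], [D → . d E E], [D → d . D], [D → d . E E], [E → . ) )], [E → . - D], [E → . E S] }  — shift
  I6: { [E → ) . )] }  — shift
  I7: { [D → - . Y ;], [D → . - Y ;], [D → . d D], [D → . d E E], [E → - . D], [Y → . ;], [Y → . D S )] }  — shift
  I8: { [D → d D .] }  — reduce
  I9: { [D → d E . E], [E → . ) )], [E → . - D], [E → . E S], [E → E . S], [S → . E] }  — shift
  I10: { [D → . - Y ;], [D → . d D], [D → . d E E], [E → - . D] }  — shift
  I11: { [D → d E E .], [E → . ) )], [E → . - D], [E → . E S], [E → E . S], [S → . E], [S → E .] }  — shift, 2 reduces
  I12: { [E → E S .] }  — reduce
  I13: { [E → . ) )], [E → . - D], [E → . E S], [E → E . S], [S → . E], [S → E .] }  — shift, reduce
  I14: { [E → - D .] }  — reduce
  I15: { [E → - D .], [E → . ) )], [E → . - D], [E → . E S], [S → . E], [Y → D . S )] }  — shift, reduce
  I16: { [D → - Y . ;] }  — shift
  I17: { [D → - Y ; .] }  — reduce
  I18: { [Y → D S . )] }  — shift
  I19: { [Y → D S ) .] }  — reduce
  I20: { [E → ) ) .] }  — reduce

I11 contains complete items [D → d E E .], [S → E .] — reduce-reduce conflict.

Answer: Yes — I11: [D → d E E .] vs [S → E .]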